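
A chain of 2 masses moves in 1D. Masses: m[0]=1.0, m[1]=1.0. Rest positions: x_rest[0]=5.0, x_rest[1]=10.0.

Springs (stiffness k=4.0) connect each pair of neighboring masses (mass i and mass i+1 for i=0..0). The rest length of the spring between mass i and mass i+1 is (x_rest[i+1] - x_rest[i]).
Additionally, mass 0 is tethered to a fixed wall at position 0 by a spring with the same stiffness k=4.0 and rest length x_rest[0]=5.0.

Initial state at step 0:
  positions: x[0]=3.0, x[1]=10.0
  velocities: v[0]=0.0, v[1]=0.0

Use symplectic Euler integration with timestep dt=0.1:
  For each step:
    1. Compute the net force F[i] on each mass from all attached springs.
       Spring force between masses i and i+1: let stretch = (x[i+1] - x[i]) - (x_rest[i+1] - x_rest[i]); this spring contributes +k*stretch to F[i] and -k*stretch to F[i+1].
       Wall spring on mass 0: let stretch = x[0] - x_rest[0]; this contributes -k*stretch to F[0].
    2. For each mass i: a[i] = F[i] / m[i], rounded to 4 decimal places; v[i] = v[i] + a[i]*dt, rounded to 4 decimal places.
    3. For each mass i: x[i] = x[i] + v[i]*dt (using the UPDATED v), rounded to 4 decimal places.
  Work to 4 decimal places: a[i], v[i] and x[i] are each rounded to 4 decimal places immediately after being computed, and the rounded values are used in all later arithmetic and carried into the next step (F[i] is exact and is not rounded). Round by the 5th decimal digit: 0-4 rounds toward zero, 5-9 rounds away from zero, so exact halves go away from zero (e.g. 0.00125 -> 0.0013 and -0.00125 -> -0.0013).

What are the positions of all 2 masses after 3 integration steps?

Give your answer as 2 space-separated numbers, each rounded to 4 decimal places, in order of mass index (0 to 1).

Step 0: x=[3.0000 10.0000] v=[0.0000 0.0000]
Step 1: x=[3.1600 9.9200] v=[1.6000 -0.8000]
Step 2: x=[3.4640 9.7696] v=[3.0400 -1.5040]
Step 3: x=[3.8817 9.5670] v=[4.1766 -2.0262]

Answer: 3.8817 9.5670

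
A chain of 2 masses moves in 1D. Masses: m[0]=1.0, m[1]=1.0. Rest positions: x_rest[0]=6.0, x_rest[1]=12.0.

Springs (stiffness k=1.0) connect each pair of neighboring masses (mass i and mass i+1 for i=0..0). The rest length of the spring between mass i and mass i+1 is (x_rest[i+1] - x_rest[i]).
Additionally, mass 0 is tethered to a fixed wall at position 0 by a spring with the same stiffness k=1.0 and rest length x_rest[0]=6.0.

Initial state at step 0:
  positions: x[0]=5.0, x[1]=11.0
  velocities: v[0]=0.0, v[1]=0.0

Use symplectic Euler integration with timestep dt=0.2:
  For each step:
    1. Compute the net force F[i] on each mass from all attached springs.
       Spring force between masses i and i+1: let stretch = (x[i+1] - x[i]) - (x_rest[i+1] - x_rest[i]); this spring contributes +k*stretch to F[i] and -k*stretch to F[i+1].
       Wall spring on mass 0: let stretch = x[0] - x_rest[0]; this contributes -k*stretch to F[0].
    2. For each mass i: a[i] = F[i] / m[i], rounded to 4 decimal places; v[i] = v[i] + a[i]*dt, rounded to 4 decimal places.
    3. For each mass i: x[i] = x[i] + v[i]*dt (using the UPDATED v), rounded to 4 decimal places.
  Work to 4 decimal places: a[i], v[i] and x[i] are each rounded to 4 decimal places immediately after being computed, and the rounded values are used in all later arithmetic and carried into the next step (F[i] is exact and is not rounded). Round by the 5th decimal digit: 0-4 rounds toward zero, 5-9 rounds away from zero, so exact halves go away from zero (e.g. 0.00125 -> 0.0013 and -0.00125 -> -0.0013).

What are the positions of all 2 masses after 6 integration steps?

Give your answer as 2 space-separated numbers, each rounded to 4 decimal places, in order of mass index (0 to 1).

Answer: 5.6415 11.0968

Derivation:
Step 0: x=[5.0000 11.0000] v=[0.0000 0.0000]
Step 1: x=[5.0400 11.0000] v=[0.2000 0.0000]
Step 2: x=[5.1168 11.0016] v=[0.3840 0.0080]
Step 3: x=[5.2243 11.0078] v=[0.5376 0.0310]
Step 4: x=[5.3542 11.0227] v=[0.6494 0.0743]
Step 5: x=[5.4967 11.0508] v=[0.7123 0.1406]
Step 6: x=[5.6415 11.0968] v=[0.7238 0.2298]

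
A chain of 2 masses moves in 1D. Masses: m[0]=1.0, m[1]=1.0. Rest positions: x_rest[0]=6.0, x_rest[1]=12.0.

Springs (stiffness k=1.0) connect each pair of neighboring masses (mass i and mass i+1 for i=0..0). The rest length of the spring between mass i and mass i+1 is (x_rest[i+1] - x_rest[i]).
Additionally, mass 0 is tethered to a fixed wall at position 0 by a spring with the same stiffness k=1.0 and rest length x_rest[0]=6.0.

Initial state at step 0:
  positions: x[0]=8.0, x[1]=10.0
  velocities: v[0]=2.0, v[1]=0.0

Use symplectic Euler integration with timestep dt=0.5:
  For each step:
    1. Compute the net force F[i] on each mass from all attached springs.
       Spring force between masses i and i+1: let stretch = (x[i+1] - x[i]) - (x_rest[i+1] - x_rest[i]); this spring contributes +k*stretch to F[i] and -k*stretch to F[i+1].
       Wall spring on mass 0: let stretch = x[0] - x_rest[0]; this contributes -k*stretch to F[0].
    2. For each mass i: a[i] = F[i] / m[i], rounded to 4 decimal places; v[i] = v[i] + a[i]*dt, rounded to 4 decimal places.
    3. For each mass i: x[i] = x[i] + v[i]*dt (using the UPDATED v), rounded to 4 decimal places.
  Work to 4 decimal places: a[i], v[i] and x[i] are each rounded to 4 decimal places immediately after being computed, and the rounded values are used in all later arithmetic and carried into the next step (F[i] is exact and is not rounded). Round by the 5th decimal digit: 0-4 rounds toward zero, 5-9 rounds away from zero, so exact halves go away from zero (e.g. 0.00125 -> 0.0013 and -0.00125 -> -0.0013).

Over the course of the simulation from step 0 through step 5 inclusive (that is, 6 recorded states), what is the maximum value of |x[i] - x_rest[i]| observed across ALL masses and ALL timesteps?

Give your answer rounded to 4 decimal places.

Step 0: x=[8.0000 10.0000] v=[2.0000 0.0000]
Step 1: x=[7.5000 11.0000] v=[-1.0000 2.0000]
Step 2: x=[6.0000 12.6250] v=[-3.0000 3.2500]
Step 3: x=[4.6563 14.0938] v=[-2.6875 2.9375]
Step 4: x=[4.5079 14.7032] v=[-0.2969 1.2188]
Step 5: x=[5.7813 14.2638] v=[2.5468 -0.8789]
Max displacement = 2.7032

Answer: 2.7032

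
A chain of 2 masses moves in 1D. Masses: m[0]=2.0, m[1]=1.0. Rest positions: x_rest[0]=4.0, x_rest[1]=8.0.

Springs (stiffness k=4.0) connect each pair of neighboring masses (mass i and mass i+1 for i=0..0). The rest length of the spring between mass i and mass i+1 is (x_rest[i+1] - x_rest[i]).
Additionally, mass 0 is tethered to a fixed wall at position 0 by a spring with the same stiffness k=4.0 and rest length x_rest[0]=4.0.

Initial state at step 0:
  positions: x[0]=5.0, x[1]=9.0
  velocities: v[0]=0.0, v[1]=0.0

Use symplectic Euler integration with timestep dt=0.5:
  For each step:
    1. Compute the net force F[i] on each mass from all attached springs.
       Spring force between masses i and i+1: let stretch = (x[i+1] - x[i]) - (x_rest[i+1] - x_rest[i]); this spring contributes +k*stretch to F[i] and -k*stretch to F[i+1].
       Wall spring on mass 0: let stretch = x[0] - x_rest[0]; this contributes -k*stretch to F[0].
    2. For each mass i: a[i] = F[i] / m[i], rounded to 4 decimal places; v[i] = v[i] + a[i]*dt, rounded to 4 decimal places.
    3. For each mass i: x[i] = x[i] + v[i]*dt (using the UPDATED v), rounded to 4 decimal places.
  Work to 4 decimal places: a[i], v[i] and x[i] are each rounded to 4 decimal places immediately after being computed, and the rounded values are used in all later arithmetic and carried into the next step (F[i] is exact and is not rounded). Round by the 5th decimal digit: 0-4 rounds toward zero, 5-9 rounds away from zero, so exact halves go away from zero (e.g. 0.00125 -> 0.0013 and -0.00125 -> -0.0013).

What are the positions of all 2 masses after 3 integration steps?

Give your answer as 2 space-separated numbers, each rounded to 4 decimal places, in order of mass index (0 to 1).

Answer: 3.7500 7.5000

Derivation:
Step 0: x=[5.0000 9.0000] v=[0.0000 0.0000]
Step 1: x=[4.5000 9.0000] v=[-1.0000 0.0000]
Step 2: x=[4.0000 8.5000] v=[-1.0000 -1.0000]
Step 3: x=[3.7500 7.5000] v=[-0.5000 -2.0000]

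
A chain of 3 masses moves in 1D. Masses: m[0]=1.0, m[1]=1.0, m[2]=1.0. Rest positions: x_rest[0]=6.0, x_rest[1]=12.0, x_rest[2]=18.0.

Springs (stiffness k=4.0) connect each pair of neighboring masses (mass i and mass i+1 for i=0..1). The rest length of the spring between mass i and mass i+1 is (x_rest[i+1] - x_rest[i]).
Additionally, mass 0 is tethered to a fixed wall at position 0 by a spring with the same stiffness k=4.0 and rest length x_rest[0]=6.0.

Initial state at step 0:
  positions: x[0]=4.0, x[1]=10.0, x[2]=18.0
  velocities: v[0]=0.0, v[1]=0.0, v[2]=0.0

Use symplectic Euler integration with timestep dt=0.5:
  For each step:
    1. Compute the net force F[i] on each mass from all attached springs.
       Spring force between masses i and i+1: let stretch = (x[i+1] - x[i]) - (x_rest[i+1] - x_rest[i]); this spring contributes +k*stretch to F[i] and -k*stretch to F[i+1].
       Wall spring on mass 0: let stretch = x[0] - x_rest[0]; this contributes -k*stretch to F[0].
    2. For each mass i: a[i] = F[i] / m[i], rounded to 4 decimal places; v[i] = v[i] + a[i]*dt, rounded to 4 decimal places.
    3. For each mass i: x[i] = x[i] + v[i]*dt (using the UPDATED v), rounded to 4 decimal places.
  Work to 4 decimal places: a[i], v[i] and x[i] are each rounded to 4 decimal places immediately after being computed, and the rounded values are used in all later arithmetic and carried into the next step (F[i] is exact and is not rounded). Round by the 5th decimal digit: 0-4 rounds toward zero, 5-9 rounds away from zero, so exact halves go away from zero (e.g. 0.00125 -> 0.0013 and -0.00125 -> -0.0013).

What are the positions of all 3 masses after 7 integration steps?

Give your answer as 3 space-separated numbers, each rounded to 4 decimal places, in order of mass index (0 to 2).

Answer: 8.0000 14.0000 18.0000

Derivation:
Step 0: x=[4.0000 10.0000 18.0000] v=[0.0000 0.0000 0.0000]
Step 1: x=[6.0000 12.0000 16.0000] v=[4.0000 4.0000 -4.0000]
Step 2: x=[8.0000 12.0000 16.0000] v=[4.0000 0.0000 0.0000]
Step 3: x=[6.0000 12.0000 18.0000] v=[-4.0000 0.0000 4.0000]
Step 4: x=[4.0000 12.0000 20.0000] v=[-4.0000 0.0000 4.0000]
Step 5: x=[6.0000 12.0000 20.0000] v=[4.0000 0.0000 0.0000]
Step 6: x=[8.0000 14.0000 18.0000] v=[4.0000 4.0000 -4.0000]
Step 7: x=[8.0000 14.0000 18.0000] v=[0.0000 0.0000 0.0000]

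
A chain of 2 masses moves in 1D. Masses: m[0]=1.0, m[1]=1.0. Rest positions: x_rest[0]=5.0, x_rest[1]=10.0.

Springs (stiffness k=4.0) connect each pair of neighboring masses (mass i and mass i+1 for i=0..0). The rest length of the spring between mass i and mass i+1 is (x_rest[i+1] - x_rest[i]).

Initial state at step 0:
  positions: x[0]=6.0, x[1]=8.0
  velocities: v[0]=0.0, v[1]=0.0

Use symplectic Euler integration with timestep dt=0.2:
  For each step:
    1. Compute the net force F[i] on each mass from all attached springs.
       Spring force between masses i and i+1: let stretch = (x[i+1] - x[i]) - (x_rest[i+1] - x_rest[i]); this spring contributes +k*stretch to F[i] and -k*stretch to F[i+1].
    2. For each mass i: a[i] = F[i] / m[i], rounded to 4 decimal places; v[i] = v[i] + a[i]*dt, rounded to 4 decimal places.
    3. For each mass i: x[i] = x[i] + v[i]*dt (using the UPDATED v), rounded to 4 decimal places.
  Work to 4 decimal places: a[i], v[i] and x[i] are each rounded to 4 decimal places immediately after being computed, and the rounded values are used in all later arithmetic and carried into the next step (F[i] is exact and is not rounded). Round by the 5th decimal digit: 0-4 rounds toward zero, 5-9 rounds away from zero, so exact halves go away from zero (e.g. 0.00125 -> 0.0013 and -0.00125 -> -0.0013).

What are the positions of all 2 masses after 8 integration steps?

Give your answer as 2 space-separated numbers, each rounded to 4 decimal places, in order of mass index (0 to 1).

Answer: 4.7530 9.2470

Derivation:
Step 0: x=[6.0000 8.0000] v=[0.0000 0.0000]
Step 1: x=[5.5200 8.4800] v=[-2.4000 2.4000]
Step 2: x=[4.7136 9.2864] v=[-4.0320 4.0320]
Step 3: x=[3.8388 10.1612] v=[-4.3738 4.3738]
Step 4: x=[3.1756 10.8244] v=[-3.3159 3.3159]
Step 5: x=[2.9362 11.0638] v=[-1.1969 1.1969]
Step 6: x=[3.1972 10.8028] v=[1.3052 -1.3052]
Step 7: x=[3.8751 10.1249] v=[3.3897 -3.3897]
Step 8: x=[4.7530 9.2470] v=[4.3895 -4.3895]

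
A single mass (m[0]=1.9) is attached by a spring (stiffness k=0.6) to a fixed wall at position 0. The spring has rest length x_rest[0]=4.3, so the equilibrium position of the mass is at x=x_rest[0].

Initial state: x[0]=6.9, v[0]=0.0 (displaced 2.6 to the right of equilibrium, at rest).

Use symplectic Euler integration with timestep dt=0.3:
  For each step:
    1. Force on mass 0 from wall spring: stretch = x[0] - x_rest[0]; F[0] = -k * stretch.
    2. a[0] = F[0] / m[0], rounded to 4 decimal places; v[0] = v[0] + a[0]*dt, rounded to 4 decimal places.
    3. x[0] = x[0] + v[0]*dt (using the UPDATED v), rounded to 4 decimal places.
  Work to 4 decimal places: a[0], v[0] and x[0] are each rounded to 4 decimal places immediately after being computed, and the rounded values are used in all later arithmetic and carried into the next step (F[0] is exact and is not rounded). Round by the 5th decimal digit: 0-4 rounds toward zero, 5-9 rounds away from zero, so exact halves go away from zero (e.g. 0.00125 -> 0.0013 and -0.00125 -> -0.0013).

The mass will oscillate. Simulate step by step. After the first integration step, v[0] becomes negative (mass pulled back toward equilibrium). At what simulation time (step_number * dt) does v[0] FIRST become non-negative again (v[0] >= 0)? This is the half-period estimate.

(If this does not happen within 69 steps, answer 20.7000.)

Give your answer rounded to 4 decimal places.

Step 0: x=[6.9000] v=[0.0000]
Step 1: x=[6.8261] v=[-0.2463]
Step 2: x=[6.6804] v=[-0.4856]
Step 3: x=[6.4671] v=[-0.7111]
Step 4: x=[6.1922] v=[-0.9164]
Step 5: x=[5.8635] v=[-1.0957]
Step 6: x=[5.4904] v=[-1.2438]
Step 7: x=[5.0834] v=[-1.3566]
Step 8: x=[4.6542] v=[-1.4308]
Step 9: x=[4.2149] v=[-1.4644]
Step 10: x=[3.7780] v=[-1.4563]
Step 11: x=[3.3559] v=[-1.4069]
Step 12: x=[2.9607] v=[-1.3175]
Step 13: x=[2.6035] v=[-1.1906]
Step 14: x=[2.2945] v=[-1.0299]
Step 15: x=[2.0425] v=[-0.8399]
Step 16: x=[1.8547] v=[-0.6260]
Step 17: x=[1.7364] v=[-0.3943]
Step 18: x=[1.6910] v=[-0.1514]
Step 19: x=[1.7197] v=[0.0958]
First v>=0 after going negative at step 19, time=5.7000

Answer: 5.7000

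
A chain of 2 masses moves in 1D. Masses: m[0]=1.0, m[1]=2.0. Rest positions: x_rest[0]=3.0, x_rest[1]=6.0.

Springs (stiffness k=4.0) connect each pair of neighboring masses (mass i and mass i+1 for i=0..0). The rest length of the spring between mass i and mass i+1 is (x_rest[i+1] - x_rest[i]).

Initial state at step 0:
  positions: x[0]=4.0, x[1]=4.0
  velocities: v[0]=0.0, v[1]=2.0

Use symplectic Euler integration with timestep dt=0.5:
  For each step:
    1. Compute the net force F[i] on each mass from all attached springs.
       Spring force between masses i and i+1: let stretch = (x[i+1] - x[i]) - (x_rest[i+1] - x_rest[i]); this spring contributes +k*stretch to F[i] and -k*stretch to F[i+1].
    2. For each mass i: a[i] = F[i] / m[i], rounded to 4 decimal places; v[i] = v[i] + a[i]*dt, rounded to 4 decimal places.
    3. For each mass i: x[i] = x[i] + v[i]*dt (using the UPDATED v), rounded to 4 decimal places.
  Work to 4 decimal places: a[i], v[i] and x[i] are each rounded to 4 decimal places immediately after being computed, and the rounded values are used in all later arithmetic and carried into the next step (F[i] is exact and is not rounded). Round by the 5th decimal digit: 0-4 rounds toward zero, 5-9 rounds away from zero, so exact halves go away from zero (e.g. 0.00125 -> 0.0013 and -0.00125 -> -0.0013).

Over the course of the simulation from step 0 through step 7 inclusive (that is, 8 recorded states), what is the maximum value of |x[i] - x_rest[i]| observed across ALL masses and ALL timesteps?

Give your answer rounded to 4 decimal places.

Answer: 4.8672

Derivation:
Step 0: x=[4.0000 4.0000] v=[0.0000 2.0000]
Step 1: x=[1.0000 6.5000] v=[-6.0000 5.0000]
Step 2: x=[0.5000 7.7500] v=[-1.0000 2.5000]
Step 3: x=[4.2500 6.8750] v=[7.5000 -1.7500]
Step 4: x=[7.6250 6.1875] v=[6.7500 -1.3750]
Step 5: x=[6.5625 7.7188] v=[-2.1250 3.0625]
Step 6: x=[3.6563 10.1719] v=[-5.8124 4.9062]
Step 7: x=[4.2657 10.8672] v=[1.2188 1.3906]
Max displacement = 4.8672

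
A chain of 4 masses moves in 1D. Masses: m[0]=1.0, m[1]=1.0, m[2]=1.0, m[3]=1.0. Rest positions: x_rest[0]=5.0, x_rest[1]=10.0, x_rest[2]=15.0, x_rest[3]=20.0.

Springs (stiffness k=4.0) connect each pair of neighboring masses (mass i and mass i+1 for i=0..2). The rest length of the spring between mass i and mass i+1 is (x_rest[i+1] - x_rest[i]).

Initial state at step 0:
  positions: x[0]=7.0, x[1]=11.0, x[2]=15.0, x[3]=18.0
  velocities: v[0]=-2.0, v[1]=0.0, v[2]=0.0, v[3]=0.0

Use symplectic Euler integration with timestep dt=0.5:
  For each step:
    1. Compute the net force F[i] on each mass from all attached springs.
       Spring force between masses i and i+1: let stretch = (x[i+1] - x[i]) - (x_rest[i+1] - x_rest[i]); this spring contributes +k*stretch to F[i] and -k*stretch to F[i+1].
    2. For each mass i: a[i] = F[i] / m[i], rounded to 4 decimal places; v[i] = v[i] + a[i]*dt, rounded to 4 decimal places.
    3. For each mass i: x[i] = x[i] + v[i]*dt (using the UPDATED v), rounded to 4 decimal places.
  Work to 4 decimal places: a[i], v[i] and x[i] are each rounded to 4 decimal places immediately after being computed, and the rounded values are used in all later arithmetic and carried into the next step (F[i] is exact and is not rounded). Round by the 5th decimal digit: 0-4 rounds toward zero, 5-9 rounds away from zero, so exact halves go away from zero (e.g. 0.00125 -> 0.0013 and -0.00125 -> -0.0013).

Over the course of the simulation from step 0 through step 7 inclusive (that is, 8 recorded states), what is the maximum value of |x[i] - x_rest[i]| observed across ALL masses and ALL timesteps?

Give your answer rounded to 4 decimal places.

Step 0: x=[7.0000 11.0000 15.0000 18.0000] v=[-2.0000 0.0000 0.0000 0.0000]
Step 1: x=[5.0000 11.0000 14.0000 20.0000] v=[-4.0000 0.0000 -2.0000 4.0000]
Step 2: x=[4.0000 8.0000 16.0000 21.0000] v=[-2.0000 -6.0000 4.0000 2.0000]
Step 3: x=[2.0000 9.0000 15.0000 22.0000] v=[-4.0000 2.0000 -2.0000 2.0000]
Step 4: x=[2.0000 9.0000 15.0000 21.0000] v=[0.0000 0.0000 0.0000 -2.0000]
Step 5: x=[4.0000 8.0000 15.0000 19.0000] v=[4.0000 -2.0000 0.0000 -4.0000]
Step 6: x=[5.0000 10.0000 12.0000 18.0000] v=[2.0000 4.0000 -6.0000 -2.0000]
Step 7: x=[6.0000 9.0000 13.0000 16.0000] v=[2.0000 -2.0000 2.0000 -4.0000]
Max displacement = 4.0000

Answer: 4.0000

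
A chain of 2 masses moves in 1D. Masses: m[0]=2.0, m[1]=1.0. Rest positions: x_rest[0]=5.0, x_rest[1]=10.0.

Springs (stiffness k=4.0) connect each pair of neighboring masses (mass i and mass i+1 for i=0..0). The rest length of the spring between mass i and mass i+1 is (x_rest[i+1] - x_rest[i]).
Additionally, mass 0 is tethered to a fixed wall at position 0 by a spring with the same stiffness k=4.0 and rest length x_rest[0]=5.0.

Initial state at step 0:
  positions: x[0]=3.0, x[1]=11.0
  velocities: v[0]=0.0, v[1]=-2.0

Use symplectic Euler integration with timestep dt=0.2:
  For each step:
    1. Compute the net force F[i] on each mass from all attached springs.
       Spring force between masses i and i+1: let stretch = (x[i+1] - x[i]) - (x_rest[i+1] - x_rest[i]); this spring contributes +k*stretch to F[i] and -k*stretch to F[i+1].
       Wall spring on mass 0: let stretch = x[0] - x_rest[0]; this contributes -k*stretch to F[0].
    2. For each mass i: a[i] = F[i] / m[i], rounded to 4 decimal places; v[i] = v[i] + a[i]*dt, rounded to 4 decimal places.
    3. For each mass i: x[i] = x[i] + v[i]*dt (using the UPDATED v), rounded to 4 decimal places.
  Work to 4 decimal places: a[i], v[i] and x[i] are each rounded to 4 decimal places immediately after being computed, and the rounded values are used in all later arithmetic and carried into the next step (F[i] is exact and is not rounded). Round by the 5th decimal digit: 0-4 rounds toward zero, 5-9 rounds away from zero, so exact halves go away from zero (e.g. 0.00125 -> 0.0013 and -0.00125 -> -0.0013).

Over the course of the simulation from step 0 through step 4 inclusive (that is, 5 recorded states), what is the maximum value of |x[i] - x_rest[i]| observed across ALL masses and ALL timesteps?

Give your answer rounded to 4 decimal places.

Answer: 2.9978

Derivation:
Step 0: x=[3.0000 11.0000] v=[0.0000 -2.0000]
Step 1: x=[3.4000 10.1200] v=[2.0000 -4.4000]
Step 2: x=[4.0656 8.9648] v=[3.3280 -5.7760]
Step 3: x=[4.7979 7.8257] v=[3.6614 -5.6954]
Step 4: x=[5.3886 7.0022] v=[2.9534 -4.1176]
Max displacement = 2.9978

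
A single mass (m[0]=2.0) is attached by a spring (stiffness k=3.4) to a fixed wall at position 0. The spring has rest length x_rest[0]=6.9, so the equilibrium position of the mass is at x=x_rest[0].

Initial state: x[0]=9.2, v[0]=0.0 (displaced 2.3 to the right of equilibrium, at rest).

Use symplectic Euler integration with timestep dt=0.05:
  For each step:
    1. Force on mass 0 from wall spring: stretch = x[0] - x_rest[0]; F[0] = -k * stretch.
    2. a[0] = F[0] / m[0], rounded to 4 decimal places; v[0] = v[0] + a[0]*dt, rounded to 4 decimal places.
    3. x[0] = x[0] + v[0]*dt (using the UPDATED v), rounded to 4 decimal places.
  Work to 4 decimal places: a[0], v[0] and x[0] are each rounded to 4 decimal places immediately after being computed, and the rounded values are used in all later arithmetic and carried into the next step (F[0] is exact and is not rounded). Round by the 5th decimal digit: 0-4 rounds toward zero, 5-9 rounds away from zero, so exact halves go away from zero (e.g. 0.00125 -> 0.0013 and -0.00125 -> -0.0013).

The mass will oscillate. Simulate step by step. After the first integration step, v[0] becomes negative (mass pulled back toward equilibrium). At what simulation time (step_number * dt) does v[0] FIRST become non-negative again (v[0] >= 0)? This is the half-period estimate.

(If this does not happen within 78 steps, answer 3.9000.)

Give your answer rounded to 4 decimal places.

Answer: 2.4500

Derivation:
Step 0: x=[9.2000] v=[0.0000]
Step 1: x=[9.1902] v=[-0.1955]
Step 2: x=[9.1707] v=[-0.3902]
Step 3: x=[9.1415] v=[-0.5832]
Step 4: x=[9.1028] v=[-0.7737]
Step 5: x=[9.0548] v=[-0.9609]
Step 6: x=[8.9976] v=[-1.1441]
Step 7: x=[8.9315] v=[-1.3224]
Step 8: x=[8.8567] v=[-1.4951]
Step 9: x=[8.7736] v=[-1.6614]
Step 10: x=[8.6826] v=[-1.8207]
Step 11: x=[8.5840] v=[-1.9722]
Step 12: x=[8.4782] v=[-2.1153]
Step 13: x=[8.3657] v=[-2.2494]
Step 14: x=[8.2470] v=[-2.3740]
Step 15: x=[8.1226] v=[-2.4885]
Step 16: x=[7.9930] v=[-2.5924]
Step 17: x=[7.8587] v=[-2.6853]
Step 18: x=[7.7204] v=[-2.7668]
Step 19: x=[7.5786] v=[-2.8365]
Step 20: x=[7.4339] v=[-2.8942]
Step 21: x=[7.2869] v=[-2.9396]
Step 22: x=[7.1383] v=[-2.9725]
Step 23: x=[6.9887] v=[-2.9928]
Step 24: x=[6.8387] v=[-3.0003]
Step 25: x=[6.6889] v=[-2.9951]
Step 26: x=[6.5400] v=[-2.9772]
Step 27: x=[6.3927] v=[-2.9466]
Step 28: x=[6.2475] v=[-2.9035]
Step 29: x=[6.1051] v=[-2.8480]
Step 30: x=[5.9661] v=[-2.7804]
Step 31: x=[5.8311] v=[-2.7010]
Step 32: x=[5.7006] v=[-2.6101]
Step 33: x=[5.5752] v=[-2.5082]
Step 34: x=[5.4554] v=[-2.3956]
Step 35: x=[5.3418] v=[-2.2728]
Step 36: x=[5.2348] v=[-2.1404]
Step 37: x=[5.1349] v=[-1.9989]
Step 38: x=[5.0425] v=[-1.8489]
Step 39: x=[4.9580] v=[-1.6910]
Step 40: x=[4.8817] v=[-1.5259]
Step 41: x=[4.8140] v=[-1.3543]
Step 42: x=[4.7552] v=[-1.1770]
Step 43: x=[4.7055] v=[-0.9947]
Step 44: x=[4.6651] v=[-0.8082]
Step 45: x=[4.6342] v=[-0.6182]
Step 46: x=[4.6129] v=[-0.4256]
Step 47: x=[4.6013] v=[-0.2312]
Step 48: x=[4.5995] v=[-0.0358]
Step 49: x=[4.6075] v=[0.1597]
First v>=0 after going negative at step 49, time=2.4500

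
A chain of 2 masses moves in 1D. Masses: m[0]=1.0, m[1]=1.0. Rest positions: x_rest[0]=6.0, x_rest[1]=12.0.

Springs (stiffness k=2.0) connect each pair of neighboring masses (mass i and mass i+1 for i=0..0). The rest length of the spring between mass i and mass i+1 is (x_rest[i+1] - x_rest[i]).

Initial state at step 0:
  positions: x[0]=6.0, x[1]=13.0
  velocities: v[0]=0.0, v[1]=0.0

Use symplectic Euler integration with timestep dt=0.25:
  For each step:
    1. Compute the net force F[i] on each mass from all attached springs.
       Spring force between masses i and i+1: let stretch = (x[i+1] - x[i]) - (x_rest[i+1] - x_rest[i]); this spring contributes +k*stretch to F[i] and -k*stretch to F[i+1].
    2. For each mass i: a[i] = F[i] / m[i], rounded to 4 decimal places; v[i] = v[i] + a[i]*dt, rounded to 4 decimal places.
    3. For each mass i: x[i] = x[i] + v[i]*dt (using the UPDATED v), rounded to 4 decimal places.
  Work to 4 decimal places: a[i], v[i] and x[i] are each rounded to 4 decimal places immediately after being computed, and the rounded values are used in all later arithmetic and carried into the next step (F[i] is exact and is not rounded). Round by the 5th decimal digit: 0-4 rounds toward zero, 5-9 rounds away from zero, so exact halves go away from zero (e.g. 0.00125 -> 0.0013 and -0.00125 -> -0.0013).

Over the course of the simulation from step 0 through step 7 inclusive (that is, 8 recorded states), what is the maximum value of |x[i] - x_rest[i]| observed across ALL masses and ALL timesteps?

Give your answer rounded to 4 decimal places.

Answer: 1.0113

Derivation:
Step 0: x=[6.0000 13.0000] v=[0.0000 0.0000]
Step 1: x=[6.1250 12.8750] v=[0.5000 -0.5000]
Step 2: x=[6.3438 12.6563] v=[0.8750 -0.8750]
Step 3: x=[6.6016 12.3985] v=[1.0313 -1.0313]
Step 4: x=[6.8341 12.1661] v=[0.9298 -0.9298]
Step 5: x=[6.9831 12.0172] v=[0.5958 -0.5958]
Step 6: x=[7.0113 11.9890] v=[0.1129 -0.1129]
Step 7: x=[6.9117 12.0886] v=[-0.3983 0.3983]
Max displacement = 1.0113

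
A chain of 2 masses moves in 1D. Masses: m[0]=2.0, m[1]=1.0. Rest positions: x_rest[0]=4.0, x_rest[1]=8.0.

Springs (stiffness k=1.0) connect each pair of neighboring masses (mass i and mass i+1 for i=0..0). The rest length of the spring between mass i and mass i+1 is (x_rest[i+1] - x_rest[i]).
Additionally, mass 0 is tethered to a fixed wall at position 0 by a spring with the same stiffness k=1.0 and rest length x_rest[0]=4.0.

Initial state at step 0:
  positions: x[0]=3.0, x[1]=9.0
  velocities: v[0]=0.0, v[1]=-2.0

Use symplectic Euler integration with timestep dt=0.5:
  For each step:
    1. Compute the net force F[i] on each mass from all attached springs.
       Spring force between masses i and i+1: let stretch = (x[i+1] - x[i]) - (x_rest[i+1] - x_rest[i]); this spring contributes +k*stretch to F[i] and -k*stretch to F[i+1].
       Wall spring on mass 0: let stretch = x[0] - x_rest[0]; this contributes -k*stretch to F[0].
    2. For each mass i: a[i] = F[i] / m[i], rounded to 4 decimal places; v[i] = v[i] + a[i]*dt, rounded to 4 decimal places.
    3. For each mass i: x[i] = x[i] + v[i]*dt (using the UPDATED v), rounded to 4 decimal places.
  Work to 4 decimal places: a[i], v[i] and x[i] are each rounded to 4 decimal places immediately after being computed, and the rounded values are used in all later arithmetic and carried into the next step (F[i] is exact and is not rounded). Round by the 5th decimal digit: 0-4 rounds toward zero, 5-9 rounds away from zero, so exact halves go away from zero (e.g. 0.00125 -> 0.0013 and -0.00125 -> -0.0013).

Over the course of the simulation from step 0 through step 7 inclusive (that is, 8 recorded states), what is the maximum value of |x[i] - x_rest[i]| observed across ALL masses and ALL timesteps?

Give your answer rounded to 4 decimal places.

Step 0: x=[3.0000 9.0000] v=[0.0000 -2.0000]
Step 1: x=[3.3750 7.5000] v=[0.7500 -3.0000]
Step 2: x=[3.8438 5.9688] v=[0.9375 -3.0625]
Step 3: x=[4.0977 4.9063] v=[0.5078 -2.1250]
Step 4: x=[3.9405 4.6417] v=[-0.3145 -0.5293]
Step 5: x=[3.3783 5.2018] v=[-1.1244 1.1201]
Step 6: x=[2.6218 6.3060] v=[-1.5131 2.2084]
Step 7: x=[1.9981 7.4892] v=[-1.2475 2.3663]
Max displacement = 3.3583

Answer: 3.3583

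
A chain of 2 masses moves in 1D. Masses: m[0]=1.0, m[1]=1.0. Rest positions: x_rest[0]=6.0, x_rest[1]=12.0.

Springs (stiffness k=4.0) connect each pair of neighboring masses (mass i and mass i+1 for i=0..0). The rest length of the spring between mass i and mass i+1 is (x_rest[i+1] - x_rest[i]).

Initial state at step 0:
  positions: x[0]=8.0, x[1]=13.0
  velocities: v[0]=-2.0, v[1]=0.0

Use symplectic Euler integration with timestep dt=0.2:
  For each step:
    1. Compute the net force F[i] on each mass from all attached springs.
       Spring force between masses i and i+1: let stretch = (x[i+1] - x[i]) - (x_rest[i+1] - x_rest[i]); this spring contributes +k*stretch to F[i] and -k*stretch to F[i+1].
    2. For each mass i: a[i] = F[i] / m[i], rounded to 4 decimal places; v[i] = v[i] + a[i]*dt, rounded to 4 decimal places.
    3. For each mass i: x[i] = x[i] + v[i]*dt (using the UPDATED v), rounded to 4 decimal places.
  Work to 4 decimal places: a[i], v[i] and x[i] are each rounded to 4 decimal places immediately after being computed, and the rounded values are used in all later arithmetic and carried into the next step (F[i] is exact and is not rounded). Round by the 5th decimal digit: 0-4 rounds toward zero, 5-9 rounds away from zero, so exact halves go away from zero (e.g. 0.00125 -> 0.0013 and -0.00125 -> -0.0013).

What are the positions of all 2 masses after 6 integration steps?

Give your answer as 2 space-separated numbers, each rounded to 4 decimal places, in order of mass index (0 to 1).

Answer: 5.9745 12.6255

Derivation:
Step 0: x=[8.0000 13.0000] v=[-2.0000 0.0000]
Step 1: x=[7.4400 13.1600] v=[-2.8000 0.8000]
Step 2: x=[6.8352 13.3648] v=[-3.0240 1.0240]
Step 3: x=[6.3151 13.4849] v=[-2.6003 0.6003]
Step 4: x=[5.9822 13.4178] v=[-1.6645 -0.3355]
Step 5: x=[5.8790 13.1210] v=[-0.5160 -1.4840]
Step 6: x=[5.9745 12.6255] v=[0.4776 -2.4776]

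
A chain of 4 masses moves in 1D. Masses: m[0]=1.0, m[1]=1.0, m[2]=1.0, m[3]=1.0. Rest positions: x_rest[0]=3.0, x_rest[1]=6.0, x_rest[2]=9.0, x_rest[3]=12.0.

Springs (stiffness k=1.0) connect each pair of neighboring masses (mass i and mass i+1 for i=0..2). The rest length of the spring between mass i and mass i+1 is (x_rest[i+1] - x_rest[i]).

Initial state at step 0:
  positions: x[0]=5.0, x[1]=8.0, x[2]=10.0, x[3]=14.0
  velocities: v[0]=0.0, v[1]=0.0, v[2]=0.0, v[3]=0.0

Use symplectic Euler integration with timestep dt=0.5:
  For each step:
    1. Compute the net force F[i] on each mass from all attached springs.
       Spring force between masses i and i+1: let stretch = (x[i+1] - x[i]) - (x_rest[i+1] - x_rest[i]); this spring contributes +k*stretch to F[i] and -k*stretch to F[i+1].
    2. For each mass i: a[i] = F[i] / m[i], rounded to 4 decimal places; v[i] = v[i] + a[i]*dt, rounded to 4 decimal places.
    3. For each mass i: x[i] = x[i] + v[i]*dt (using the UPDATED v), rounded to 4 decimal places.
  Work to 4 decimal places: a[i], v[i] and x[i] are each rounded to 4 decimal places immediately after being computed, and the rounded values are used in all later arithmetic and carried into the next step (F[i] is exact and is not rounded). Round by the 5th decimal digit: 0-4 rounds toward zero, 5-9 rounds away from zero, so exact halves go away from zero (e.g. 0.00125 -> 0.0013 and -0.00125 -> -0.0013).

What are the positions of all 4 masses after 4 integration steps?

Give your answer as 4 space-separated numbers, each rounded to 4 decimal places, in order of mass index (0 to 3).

Answer: 4.5312 7.8204 11.2110 13.4375

Derivation:
Step 0: x=[5.0000 8.0000 10.0000 14.0000] v=[0.0000 0.0000 0.0000 0.0000]
Step 1: x=[5.0000 7.7500 10.5000 13.7500] v=[0.0000 -0.5000 1.0000 -0.5000]
Step 2: x=[4.9375 7.5000 11.1250 13.4375] v=[-0.1250 -0.5000 1.2500 -0.6250]
Step 3: x=[4.7656 7.5157 11.4219 13.2969] v=[-0.3438 0.0313 0.5938 -0.2813]
Step 4: x=[4.5312 7.8204 11.2110 13.4375] v=[-0.4688 0.6094 -0.4218 0.2812]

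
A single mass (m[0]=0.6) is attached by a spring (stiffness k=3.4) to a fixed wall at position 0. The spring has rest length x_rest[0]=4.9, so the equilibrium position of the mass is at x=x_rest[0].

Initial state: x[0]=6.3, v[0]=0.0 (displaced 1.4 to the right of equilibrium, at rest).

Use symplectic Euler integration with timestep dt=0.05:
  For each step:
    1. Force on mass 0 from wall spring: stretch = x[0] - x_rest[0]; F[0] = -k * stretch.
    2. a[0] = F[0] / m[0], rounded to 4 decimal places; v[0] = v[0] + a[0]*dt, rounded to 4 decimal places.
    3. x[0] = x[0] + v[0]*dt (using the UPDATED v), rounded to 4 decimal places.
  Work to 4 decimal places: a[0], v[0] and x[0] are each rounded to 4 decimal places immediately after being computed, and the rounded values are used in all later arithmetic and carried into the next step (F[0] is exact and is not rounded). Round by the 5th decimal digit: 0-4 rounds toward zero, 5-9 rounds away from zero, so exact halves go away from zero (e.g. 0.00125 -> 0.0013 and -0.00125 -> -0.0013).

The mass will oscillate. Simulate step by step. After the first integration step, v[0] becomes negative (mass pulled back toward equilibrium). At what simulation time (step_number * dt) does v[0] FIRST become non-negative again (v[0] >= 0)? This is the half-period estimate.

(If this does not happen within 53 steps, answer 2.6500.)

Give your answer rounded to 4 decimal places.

Answer: 1.3500

Derivation:
Step 0: x=[6.3000] v=[0.0000]
Step 1: x=[6.2802] v=[-0.3967]
Step 2: x=[6.2408] v=[-0.7878]
Step 3: x=[6.1824] v=[-1.1677]
Step 4: x=[6.1059] v=[-1.5310]
Step 5: x=[6.0123] v=[-1.8727]
Step 6: x=[5.9029] v=[-2.1879]
Step 7: x=[5.7793] v=[-2.4721]
Step 8: x=[5.6432] v=[-2.7212]
Step 9: x=[5.4966] v=[-2.9318]
Step 10: x=[5.3416] v=[-3.1008]
Step 11: x=[5.1803] v=[-3.2259]
Step 12: x=[5.0150] v=[-3.3053]
Step 13: x=[4.8481] v=[-3.3379]
Step 14: x=[4.6819] v=[-3.3232]
Step 15: x=[4.5188] v=[-3.2614]
Step 16: x=[4.3611] v=[-3.1534]
Step 17: x=[4.2111] v=[-3.0007]
Step 18: x=[4.0708] v=[-2.8055]
Step 19: x=[3.9423] v=[-2.5706]
Step 20: x=[3.8273] v=[-2.2993]
Step 21: x=[3.7275] v=[-1.9954]
Step 22: x=[3.6443] v=[-1.6632]
Step 23: x=[3.5789] v=[-1.3074]
Step 24: x=[3.5322] v=[-0.9331]
Step 25: x=[3.5049] v=[-0.5456]
Step 26: x=[3.4974] v=[-0.1503]
Step 27: x=[3.5098] v=[0.2471]
First v>=0 after going negative at step 27, time=1.3500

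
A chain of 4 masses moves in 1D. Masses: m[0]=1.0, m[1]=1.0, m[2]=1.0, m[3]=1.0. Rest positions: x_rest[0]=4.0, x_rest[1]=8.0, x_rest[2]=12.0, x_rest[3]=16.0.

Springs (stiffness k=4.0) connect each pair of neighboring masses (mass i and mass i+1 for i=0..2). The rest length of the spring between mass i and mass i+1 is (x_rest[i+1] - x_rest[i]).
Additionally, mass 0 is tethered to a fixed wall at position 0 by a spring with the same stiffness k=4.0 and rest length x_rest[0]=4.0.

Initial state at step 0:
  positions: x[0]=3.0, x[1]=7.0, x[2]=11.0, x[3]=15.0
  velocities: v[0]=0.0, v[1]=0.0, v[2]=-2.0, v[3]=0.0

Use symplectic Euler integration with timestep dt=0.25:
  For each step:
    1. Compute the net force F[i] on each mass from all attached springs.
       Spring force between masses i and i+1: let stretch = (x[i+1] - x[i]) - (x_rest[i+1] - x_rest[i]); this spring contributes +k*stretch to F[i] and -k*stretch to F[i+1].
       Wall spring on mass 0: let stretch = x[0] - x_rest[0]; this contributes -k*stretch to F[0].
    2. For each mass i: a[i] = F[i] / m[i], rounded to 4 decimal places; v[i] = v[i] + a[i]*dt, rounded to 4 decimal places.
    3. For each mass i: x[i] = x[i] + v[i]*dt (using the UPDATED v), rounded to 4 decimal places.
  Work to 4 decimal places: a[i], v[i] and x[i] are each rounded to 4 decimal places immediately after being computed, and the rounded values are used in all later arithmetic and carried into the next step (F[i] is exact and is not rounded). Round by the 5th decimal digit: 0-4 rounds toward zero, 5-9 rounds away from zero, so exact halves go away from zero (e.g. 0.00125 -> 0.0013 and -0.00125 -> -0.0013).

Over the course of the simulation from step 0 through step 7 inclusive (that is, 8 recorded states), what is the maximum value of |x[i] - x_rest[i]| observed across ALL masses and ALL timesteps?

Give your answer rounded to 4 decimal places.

Step 0: x=[3.0000 7.0000 11.0000 15.0000] v=[0.0000 0.0000 -2.0000 0.0000]
Step 1: x=[3.2500 7.0000 10.5000 15.0000] v=[1.0000 0.0000 -2.0000 0.0000]
Step 2: x=[3.6250 6.9375 10.2500 14.8750] v=[1.5000 -0.2500 -1.0000 -0.5000]
Step 3: x=[3.9219 6.8750 10.3281 14.5938] v=[1.1875 -0.2500 0.3125 -1.1250]
Step 4: x=[3.9766 6.9375 10.6094 14.2461] v=[0.2187 0.2500 1.1251 -1.3907]
Step 5: x=[3.7774 7.1778 10.8819 13.9893] v=[-0.7970 0.9610 1.0899 -1.0274]
Step 6: x=[3.4839 7.4940 11.0052 13.9556] v=[-1.1740 1.2647 0.4932 -0.1348]
Step 7: x=[3.3220 7.6855 10.9883 14.1843] v=[-0.6478 0.7658 -0.0676 0.9148]
Max displacement = 2.0444

Answer: 2.0444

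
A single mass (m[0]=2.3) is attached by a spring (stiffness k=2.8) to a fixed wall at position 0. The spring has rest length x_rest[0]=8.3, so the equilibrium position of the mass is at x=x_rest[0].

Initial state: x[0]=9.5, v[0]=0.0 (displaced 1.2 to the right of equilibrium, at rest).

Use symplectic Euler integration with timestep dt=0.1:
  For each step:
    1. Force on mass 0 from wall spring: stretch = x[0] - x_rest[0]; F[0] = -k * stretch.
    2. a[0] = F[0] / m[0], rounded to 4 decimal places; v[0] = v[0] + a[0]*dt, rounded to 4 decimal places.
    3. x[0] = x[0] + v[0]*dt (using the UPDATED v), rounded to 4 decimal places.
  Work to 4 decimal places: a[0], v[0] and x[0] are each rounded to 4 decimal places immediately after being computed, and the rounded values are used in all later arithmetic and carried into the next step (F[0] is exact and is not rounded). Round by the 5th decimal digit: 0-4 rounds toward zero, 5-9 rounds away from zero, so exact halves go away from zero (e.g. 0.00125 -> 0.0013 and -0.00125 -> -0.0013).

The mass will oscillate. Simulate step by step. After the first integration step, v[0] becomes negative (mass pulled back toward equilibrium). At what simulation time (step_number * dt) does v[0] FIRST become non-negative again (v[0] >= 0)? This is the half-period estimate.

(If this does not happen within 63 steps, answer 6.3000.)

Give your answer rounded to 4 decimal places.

Answer: 2.9000

Derivation:
Step 0: x=[9.5000] v=[0.0000]
Step 1: x=[9.4854] v=[-0.1461]
Step 2: x=[9.4564] v=[-0.2904]
Step 3: x=[9.4133] v=[-0.4312]
Step 4: x=[9.3566] v=[-0.5667]
Step 5: x=[9.2871] v=[-0.6953]
Step 6: x=[9.2056] v=[-0.8155]
Step 7: x=[9.1130] v=[-0.9258]
Step 8: x=[9.0105] v=[-1.0248]
Step 9: x=[8.8994] v=[-1.1113]
Step 10: x=[8.7810] v=[-1.1843]
Step 11: x=[8.6567] v=[-1.2429]
Step 12: x=[8.5281] v=[-1.2863]
Step 13: x=[8.3967] v=[-1.3141]
Step 14: x=[8.2641] v=[-1.3259]
Step 15: x=[8.1320] v=[-1.3215]
Step 16: x=[8.0019] v=[-1.3011]
Step 17: x=[7.8754] v=[-1.2648]
Step 18: x=[7.7541] v=[-1.2131]
Step 19: x=[7.6394] v=[-1.1466]
Step 20: x=[7.5328] v=[-1.0662]
Step 21: x=[7.4355] v=[-0.9728]
Step 22: x=[7.3487] v=[-0.8676]
Step 23: x=[7.2735] v=[-0.7518]
Step 24: x=[7.2108] v=[-0.6268]
Step 25: x=[7.1614] v=[-0.4942]
Step 26: x=[7.1258] v=[-0.3556]
Step 27: x=[7.1045] v=[-0.2127]
Step 28: x=[7.0978] v=[-0.0672]
Step 29: x=[7.1057] v=[0.0792]
First v>=0 after going negative at step 29, time=2.9000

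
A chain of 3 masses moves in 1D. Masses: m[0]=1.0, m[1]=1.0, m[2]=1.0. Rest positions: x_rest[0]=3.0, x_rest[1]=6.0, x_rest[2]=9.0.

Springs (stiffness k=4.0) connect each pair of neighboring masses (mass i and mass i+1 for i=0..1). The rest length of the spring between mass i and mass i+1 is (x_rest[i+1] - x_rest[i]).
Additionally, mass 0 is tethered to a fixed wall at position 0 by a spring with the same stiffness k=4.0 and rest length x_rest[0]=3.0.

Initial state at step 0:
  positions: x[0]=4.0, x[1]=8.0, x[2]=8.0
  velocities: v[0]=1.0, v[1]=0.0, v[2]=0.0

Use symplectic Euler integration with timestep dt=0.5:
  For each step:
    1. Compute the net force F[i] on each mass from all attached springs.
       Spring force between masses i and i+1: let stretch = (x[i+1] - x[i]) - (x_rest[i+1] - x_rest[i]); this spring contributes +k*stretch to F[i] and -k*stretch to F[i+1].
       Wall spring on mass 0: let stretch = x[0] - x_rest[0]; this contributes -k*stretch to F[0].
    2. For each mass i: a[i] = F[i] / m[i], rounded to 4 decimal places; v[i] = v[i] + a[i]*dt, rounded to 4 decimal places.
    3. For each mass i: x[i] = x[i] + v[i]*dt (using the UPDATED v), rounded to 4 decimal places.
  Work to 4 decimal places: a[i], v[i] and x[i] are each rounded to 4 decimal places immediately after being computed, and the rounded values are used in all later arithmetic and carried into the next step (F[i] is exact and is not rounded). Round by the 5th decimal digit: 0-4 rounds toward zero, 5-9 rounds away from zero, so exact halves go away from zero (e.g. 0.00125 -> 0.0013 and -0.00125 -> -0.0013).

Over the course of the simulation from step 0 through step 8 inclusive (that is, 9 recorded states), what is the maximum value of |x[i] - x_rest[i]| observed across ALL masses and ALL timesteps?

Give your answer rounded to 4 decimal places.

Answer: 3.0000

Derivation:
Step 0: x=[4.0000 8.0000 8.0000] v=[1.0000 0.0000 0.0000]
Step 1: x=[4.5000 4.0000 11.0000] v=[1.0000 -8.0000 6.0000]
Step 2: x=[0.0000 7.5000 10.0000] v=[-9.0000 7.0000 -2.0000]
Step 3: x=[3.0000 6.0000 9.5000] v=[6.0000 -3.0000 -1.0000]
Step 4: x=[6.0000 5.0000 8.5000] v=[6.0000 -2.0000 -2.0000]
Step 5: x=[2.0000 8.5000 7.0000] v=[-8.0000 7.0000 -3.0000]
Step 6: x=[2.5000 4.0000 10.0000] v=[1.0000 -9.0000 6.0000]
Step 7: x=[2.0000 4.0000 10.0000] v=[-1.0000 0.0000 0.0000]
Step 8: x=[1.5000 8.0000 7.0000] v=[-1.0000 8.0000 -6.0000]
Max displacement = 3.0000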